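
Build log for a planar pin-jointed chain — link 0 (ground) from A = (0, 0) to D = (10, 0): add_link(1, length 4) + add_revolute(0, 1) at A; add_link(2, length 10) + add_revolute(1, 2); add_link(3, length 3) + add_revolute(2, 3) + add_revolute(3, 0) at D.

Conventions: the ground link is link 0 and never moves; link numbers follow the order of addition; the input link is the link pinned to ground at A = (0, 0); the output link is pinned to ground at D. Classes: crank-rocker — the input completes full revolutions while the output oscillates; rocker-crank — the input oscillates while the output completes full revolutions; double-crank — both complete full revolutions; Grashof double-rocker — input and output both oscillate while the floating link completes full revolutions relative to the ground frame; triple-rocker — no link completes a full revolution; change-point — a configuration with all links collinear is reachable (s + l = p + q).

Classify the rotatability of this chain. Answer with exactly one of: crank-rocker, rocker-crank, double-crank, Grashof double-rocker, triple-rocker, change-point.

lengths: ground=10, input=4, coupler=10, output=3
sorted: s=3 (shortest), l=10 (longest), p+q=14
s + l = 13 vs p + q = 14
s + l < p + q (Grashof) with shortest = output link → rocker-crank

rocker-crank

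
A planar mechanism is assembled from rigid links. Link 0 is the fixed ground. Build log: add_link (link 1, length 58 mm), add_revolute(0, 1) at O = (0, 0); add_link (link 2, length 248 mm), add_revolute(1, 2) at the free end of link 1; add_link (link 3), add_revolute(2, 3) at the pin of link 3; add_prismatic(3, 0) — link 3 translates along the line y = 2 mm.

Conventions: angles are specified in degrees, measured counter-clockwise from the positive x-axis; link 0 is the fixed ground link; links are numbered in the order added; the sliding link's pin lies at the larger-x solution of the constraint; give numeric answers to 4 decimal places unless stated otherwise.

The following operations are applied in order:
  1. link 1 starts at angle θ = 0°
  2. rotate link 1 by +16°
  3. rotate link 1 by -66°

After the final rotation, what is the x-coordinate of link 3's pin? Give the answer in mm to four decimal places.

geometry: r = 58 mm, L = 248 mm, e = 2 mm; θ starts at 0°
rotate link 1 by +16°: θ ← 0° +16° = 16°
rotate link 1 by -66°: θ ← 16° -66° = -50°
crank pin P = (r cos θ, r sin θ) = (37.281681, -44.430578)
h = r sin θ − e = -44.430578 − 2 = -46.430578
x = r cos θ + √(L² − h²) = 37.281681 + 243.614863 = 280.896544

280.8965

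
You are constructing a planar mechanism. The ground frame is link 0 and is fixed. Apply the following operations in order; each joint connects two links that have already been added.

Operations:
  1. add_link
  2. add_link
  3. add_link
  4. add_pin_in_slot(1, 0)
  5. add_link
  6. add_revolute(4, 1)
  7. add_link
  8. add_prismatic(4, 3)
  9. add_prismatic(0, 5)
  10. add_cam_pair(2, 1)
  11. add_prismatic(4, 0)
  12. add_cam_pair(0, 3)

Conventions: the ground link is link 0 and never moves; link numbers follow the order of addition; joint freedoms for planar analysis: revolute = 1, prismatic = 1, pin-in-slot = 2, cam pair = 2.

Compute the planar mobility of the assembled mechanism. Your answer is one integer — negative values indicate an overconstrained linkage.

L=1 J1=0 J2=0
add link → L=2 J1=0 J2=0
add link → L=3 J1=0 J2=0
add link → L=4 J1=0 J2=0
PS@1,0 dof=2 J2 → L=4 J1=0 J2=1
add link → L=5 J1=0 J2=1
R@4,1 dof=1 J1 → L=5 J1=1 J2=1
add link → L=6 J1=1 J2=1
P@4,3 dof=1 J1 → L=6 J1=2 J2=1
P@0,5 dof=1 J1 → L=6 J1=3 J2=1
C@2,1 dof=2 J2 → L=6 J1=3 J2=2
P@4,0 dof=1 J1 → L=6 J1=4 J2=2
C@0,3 dof=2 J2 → L=6 J1=4 J2=3
M=3(L−1)−2J1−J2=3·5−2·4−3=4

M = 4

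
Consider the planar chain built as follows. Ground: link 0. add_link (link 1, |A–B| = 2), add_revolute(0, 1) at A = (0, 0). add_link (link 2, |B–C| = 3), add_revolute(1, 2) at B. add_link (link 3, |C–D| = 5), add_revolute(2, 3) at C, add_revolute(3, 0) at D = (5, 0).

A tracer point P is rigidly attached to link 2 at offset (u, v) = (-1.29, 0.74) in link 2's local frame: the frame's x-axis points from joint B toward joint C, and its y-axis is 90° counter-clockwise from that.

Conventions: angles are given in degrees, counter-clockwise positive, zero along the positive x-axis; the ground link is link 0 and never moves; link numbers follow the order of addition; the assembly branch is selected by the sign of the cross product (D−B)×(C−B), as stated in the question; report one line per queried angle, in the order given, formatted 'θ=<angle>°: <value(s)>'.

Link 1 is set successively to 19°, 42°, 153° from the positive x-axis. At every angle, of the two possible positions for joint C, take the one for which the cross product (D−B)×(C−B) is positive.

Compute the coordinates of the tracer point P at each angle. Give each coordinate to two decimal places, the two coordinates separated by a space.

A=(0,0), D=(5.00,0)
θ=19°: B = A + 2.00·(cos19°, sin19°) = (1.8910, 0.6511)
θ=19°: |BD| = 3.1764
θ=19°: circle(B,3.00) ∩ circle(D,5.00): a=-0.9304, h=2.8521
θ=19°:   candidates: C₊=(1.5651,3.6334) cross=9.059; C₋=(0.3958,-1.9497) cross=-9.059
θ=19°:   branch + wants cross > 0 → take C=(1.5651,3.6334) (cross=9.059)
θ=19°: ex = (C−B)/|BC| = (-0.1086,0.9941); ey = (-0.9941,-0.1086)
θ=19°: P = B + -1.29·ex + 0.74·ey = (1.2956,-0.7116)
θ=42°: B = A + 2.00·(cos42°, sin42°) = (1.4863, 1.3383)
θ=42°: |BD| = 3.7599
θ=42°: circle(B,3.00) ∩ circle(D,5.00): a=-0.2477, h=2.9898
θ=42°:   candidates: C₊=(2.3189,4.2204) cross=11.241; C₋=(0.1906,-1.3675) cross=-11.241
θ=42°:   branch + wants cross > 0 → take C=(2.3189,4.2204) (cross=11.241)
θ=42°: ex = (C−B)/|BC| = (0.2775,0.9607); ey = (-0.9607,0.2775)
θ=42°: P = B + -1.29·ex + 0.74·ey = (0.4173,0.3043)
θ=153°: B = A + 2.00·(cos153°, sin153°) = (-1.7820, 0.9080)
θ=153°: |BD| = 6.8425
θ=153°: circle(B,3.00) ∩ circle(D,5.00): a=2.2521, h=1.9819
θ=153°:   candidates: C₊=(0.7132,2.5735) cross=13.561; C₋=(0.1872,-1.3553) cross=-13.561
θ=153°:   branch + wants cross > 0 → take C=(0.7132,2.5735) (cross=13.561)
θ=153°: ex = (C−B)/|BC| = (0.8317,0.5552); ey = (-0.5552,0.8317)
θ=153°: P = B + -1.29·ex + 0.74·ey = (-3.2658,0.8073)

θ=19°: 1.30 -0.71
θ=42°: 0.42 0.30
θ=153°: -3.27 0.81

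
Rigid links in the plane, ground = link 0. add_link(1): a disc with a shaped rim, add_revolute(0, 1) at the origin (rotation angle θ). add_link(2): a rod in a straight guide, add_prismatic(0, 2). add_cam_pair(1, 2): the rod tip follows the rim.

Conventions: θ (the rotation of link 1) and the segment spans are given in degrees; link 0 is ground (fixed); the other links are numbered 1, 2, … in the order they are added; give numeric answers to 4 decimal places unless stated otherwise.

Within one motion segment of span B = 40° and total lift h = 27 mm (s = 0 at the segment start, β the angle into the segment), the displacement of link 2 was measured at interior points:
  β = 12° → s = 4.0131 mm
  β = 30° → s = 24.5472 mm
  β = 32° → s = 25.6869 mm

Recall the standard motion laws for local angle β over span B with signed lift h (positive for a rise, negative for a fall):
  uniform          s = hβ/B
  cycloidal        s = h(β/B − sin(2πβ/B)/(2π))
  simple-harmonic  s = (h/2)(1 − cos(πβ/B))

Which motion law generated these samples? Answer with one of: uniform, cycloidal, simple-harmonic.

candidates at β/B = r: uniform s = h·r (linear in β); cycloidal s = h·(r − sin(2πr)/(2π)); simple-harmonic s = (h/2)(1 − cos(πr))
β=12°: printed 4.0131 | uniform 8.1000, cycloidal 4.0131, simple-harmonic 5.5649
β=30°: printed 24.5472 | uniform 20.2500, cycloidal 24.5472, simple-harmonic 23.0459
β=32°: printed 25.6869 | uniform 21.6000, cycloidal 25.6869, simple-harmonic 24.4217
only one law matches every sample → cycloidal

cycloidal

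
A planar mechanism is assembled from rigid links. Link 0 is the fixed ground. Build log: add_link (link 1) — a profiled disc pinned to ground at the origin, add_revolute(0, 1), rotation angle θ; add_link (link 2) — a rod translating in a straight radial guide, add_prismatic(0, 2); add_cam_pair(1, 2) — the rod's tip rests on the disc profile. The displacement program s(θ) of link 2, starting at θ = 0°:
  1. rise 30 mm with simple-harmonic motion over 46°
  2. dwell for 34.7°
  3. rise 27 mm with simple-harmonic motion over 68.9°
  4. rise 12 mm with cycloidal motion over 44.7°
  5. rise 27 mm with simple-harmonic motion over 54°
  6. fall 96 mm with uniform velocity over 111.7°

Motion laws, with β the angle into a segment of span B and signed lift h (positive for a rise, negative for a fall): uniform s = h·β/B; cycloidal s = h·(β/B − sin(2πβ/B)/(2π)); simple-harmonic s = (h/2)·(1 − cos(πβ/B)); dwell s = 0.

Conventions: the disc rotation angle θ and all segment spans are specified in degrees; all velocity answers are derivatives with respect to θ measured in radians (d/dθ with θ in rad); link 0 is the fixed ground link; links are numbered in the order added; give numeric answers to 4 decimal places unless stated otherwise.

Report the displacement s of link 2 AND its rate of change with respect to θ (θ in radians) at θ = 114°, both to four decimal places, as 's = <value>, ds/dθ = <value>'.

seg 1 [0°–46°] simple-harmonic, h=30: full span → s += 30 → s = 30.0000
seg 2 [46°–80.7°] dwell: s stays 30.0000
seg 3 [80.7°–149.6°] simple-harmonic, h=27: θ=114° here. β=33.3, B=68.9. 27/2·(1 − cos(π·0.4833)) = 12.7924 → s = 42.7924
velocity in seg [80.7°–149.6°] (simple-harmonic), θ in radians: β = 33.3° = 0.5812 rad, B = 68.9° = 1.2025 rad; ds/dθ = (πh/(2B)) sin(πβ/B) = (π·27/(2·1.2025)) sin(π·0.4833) = 35.220030 mm/rad

s = 42.7924, ds/dθ = 35.2200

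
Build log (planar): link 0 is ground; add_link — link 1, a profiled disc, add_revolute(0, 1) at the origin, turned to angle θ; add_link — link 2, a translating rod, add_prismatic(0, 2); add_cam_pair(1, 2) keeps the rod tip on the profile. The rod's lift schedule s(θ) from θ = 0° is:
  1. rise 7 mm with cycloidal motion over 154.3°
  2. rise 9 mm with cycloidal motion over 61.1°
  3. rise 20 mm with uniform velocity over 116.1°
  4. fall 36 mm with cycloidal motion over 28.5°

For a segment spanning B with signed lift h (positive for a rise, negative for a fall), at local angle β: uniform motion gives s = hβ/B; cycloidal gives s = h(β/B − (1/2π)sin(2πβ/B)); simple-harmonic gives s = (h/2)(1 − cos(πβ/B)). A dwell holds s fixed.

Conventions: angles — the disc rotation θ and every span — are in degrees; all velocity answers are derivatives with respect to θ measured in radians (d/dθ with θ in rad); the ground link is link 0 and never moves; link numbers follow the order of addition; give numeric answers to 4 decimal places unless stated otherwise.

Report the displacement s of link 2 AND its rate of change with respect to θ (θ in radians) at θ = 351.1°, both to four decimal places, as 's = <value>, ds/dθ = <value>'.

seg 1 [0°–154.3°] cycloidal, h=7: full span → s += 7 → s = 7.0000
seg 2 [154.3°–215.4°] cycloidal, h=9: full span → s += 9 → s = 16.0000
seg 3 [215.4°–331.5°] uniform, h=20: full span → s += 20 → s = 36.0000
seg 4 [331.5°–360°] cycloidal, h=-36: θ=351.1° here. β=19.6, B=28.5. -36·(0.6877 − sin(2π·0.6877)/(2π)) = -30.0544 → s = 5.9456
velocity in seg [331.5°–360°] (cycloidal), θ in radians: β = 19.6° = 0.3421 rad, B = 28.5° = 0.4974 rad; ds/dθ = (h/B)(1 − cos(2πβ/B)) = ((-36)/0.4974)(1 − cos(2π·0.6877)) = -99.977642 mm/rad

s = 5.9456, ds/dθ = -99.9776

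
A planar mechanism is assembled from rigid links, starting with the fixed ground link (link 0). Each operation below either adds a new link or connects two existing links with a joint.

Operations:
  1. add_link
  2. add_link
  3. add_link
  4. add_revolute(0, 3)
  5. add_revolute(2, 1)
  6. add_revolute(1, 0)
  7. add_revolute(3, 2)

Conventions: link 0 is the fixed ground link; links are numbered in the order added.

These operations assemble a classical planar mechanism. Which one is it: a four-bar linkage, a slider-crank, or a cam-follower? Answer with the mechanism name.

links: 4 (incl. ground); joints: 4 revolute, 0 prismatic, 0 higher (cam) pair, forming one closed loop
4 links in a single 4R loop → four-bar linkage

four-bar linkage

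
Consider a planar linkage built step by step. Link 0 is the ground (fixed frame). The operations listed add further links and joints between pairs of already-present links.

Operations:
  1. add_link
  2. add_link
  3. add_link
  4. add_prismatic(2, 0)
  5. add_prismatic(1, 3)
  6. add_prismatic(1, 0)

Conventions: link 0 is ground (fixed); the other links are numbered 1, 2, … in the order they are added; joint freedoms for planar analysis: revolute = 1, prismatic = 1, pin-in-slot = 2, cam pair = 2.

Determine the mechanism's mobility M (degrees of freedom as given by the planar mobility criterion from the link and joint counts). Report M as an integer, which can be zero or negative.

link 0 = ground. State L|J1|J2 = 1|0|0
+link1  2|0|0
+link2  3|0|0
+link3  4|0|0
P(2,0) f=1→J1  4|1|0
P(1,3) f=1→J1  4|2|0
P(1,0) f=1→J1  4|3|0
M = 3(4−1)−2·3−0 = 9−6−0 = 3

M = 3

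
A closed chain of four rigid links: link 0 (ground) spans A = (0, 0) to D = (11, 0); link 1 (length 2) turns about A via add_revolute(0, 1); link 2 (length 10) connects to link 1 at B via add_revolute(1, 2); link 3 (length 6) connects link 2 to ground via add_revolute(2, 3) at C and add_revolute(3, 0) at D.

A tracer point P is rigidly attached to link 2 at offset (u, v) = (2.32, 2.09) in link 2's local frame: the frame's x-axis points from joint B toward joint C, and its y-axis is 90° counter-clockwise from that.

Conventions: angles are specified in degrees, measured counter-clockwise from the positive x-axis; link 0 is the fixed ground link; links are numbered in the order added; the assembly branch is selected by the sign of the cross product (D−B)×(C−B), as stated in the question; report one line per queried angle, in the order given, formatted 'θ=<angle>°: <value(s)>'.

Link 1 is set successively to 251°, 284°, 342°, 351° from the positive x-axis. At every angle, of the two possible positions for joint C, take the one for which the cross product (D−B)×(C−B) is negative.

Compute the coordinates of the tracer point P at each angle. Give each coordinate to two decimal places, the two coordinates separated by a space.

A=(0,0), D=(11.00,0)
θ=251°: B = A + 2.00·(cos251°, sin251°) = (-0.6511, -1.8910)
θ=251°: |BD| = 11.8036
θ=251°: circle(B,10.00) ∩ circle(D,6.00): a=8.6128, h=5.0812
θ=251°:   candidates: C₊=(7.0364,4.5044) cross=59.977; C₋=(8.6645,-5.5268) cross=-59.977
θ=251°:   branch - wants cross < 0 → take C=(8.6645,-5.5268) (cross=-59.977)
θ=251°: ex = (C−B)/|BC| = (0.9316,-0.3636); ey = (0.3636,0.9316)
θ=251°: P = B + 2.32·ex + 2.09·ey = (2.2700,-0.7876)
θ=284°: B = A + 2.00·(cos284°, sin284°) = (0.4838, -1.9406)
θ=284°: |BD| = 10.6937
θ=284°: circle(B,10.00) ∩ circle(D,6.00): a=8.3393, h=5.5188
θ=284°:   candidates: C₊=(7.6832,4.9999) cross=59.016; C₋=(9.6861,-5.8544) cross=-59.016
θ=284°:   branch - wants cross < 0 → take C=(9.6861,-5.8544) (cross=-59.016)
θ=284°: ex = (C−B)/|BC| = (0.9202,-0.3914); ey = (0.3914,0.9202)
θ=284°: P = B + 2.32·ex + 2.09·ey = (3.4368,-0.9253)
θ=342°: B = A + 2.00·(cos342°, sin342°) = (1.9021, -0.6180)
θ=342°: |BD| = 9.1189
θ=342°: circle(B,10.00) ∩ circle(D,6.00): a=8.0686, h=5.9074
θ=342°:   candidates: C₊=(9.5518,5.8226) cross=53.868; C₋=(10.3526,-5.9650) cross=-53.868
θ=342°:   branch - wants cross < 0 → take C=(10.3526,-5.9650) (cross=-53.868)
θ=342°: ex = (C−B)/|BC| = (0.8450,-0.5347); ey = (0.5347,0.8450)
θ=342°: P = B + 2.32·ex + 2.09·ey = (4.9801,-0.0924)
θ=351°: B = A + 2.00·(cos351°, sin351°) = (1.9754, -0.3129)
θ=351°: |BD| = 9.0300
θ=351°: circle(B,10.00) ∩ circle(D,6.00): a=8.0587, h=5.9209
θ=351°:   candidates: C₊=(9.8241,5.8837) cross=53.466; C₋=(10.2344,-5.9510) cross=-53.466
θ=351°:   branch - wants cross < 0 → take C=(10.2344,-5.9510) (cross=-53.466)
θ=351°: ex = (C−B)/|BC| = (0.8259,-0.5638); ey = (0.5638,0.8259)
θ=351°: P = B + 2.32·ex + 2.09·ey = (5.0698,0.1052)

θ=251°: 2.27 -0.79
θ=284°: 3.44 -0.93
θ=342°: 4.98 -0.09
θ=351°: 5.07 0.11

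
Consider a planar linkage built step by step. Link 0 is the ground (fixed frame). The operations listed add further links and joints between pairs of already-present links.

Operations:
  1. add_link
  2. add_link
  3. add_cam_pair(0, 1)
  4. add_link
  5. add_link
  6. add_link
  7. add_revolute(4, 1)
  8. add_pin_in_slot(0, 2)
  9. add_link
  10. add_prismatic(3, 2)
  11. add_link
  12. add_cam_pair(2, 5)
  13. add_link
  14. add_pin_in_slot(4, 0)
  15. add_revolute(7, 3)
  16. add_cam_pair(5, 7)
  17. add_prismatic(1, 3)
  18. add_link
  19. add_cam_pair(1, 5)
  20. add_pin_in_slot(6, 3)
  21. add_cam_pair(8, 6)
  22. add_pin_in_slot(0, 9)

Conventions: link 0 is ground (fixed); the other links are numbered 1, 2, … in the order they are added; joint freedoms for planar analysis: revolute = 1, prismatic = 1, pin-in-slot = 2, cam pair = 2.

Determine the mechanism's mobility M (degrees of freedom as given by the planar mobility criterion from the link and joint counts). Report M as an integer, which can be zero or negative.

(L,J1,J2)=(1,0,0); link0 fixed
link1: (2,0,0)
link2: (3,0,0)
C 0-1 [J2]: (3,0,1)
link3: (4,0,1)
link4: (5,0,1)
link5: (6,0,1)
R 4-1 [J1]: (6,1,1)
PS 0-2 [J2]: (6,1,2)
link6: (7,1,2)
P 3-2 [J1]: (7,2,2)
link7: (8,2,2)
C 2-5 [J2]: (8,2,3)
link8: (9,2,3)
PS 4-0 [J2]: (9,2,4)
R 7-3 [J1]: (9,3,4)
C 5-7 [J2]: (9,3,5)
P 1-3 [J1]: (9,4,5)
link9: (10,4,5)
C 1-5 [J2]: (10,4,6)
PS 6-3 [J2]: (10,4,7)
C 8-6 [J2]: (10,4,8)
PS 0-9 [J2]: (10,4,9)
Grübler: 3·9 − 2·4 − 9 = 10

M = 10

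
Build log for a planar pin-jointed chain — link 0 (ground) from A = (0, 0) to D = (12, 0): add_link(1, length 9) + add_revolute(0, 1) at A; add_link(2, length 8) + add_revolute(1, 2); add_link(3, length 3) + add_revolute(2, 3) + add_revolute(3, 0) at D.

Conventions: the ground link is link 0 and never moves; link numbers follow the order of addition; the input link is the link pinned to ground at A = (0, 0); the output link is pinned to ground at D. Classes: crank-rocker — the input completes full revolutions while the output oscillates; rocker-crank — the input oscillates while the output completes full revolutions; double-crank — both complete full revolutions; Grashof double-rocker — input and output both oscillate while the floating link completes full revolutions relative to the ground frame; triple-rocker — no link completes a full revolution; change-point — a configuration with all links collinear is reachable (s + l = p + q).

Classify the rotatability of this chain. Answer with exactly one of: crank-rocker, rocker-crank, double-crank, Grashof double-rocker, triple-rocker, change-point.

lengths: ground=12, input=9, coupler=8, output=3
sorted: s=3 (shortest), l=12 (longest), p+q=17
s + l = 15 vs p + q = 17
s + l < p + q (Grashof) with shortest = output link → rocker-crank

rocker-crank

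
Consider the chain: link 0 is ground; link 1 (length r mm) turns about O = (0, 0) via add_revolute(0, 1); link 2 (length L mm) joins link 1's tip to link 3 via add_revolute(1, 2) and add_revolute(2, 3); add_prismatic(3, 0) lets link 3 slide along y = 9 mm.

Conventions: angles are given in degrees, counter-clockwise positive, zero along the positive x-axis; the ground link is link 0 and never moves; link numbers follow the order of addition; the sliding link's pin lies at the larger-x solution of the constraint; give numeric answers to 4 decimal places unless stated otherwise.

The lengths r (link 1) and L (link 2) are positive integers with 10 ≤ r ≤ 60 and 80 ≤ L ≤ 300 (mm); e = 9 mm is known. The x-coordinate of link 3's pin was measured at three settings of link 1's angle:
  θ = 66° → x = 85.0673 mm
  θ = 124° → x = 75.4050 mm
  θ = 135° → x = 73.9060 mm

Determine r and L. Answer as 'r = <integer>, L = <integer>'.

constraint per measurement: (x − r cos θ)² + (r sin θ − e)² = L²
subtracting the θ₁ and θ₂ equations cancels the r² and L² terms:
r = (x₁² − x₂²) / (2[(x₁cos θ₁ + e sin θ₁) − (x₂cos θ₂ + e sin θ₂)]) = 10.0000 → r = 10
L² = (x₁ − r cos θ₁)² + (r sin θ₁ − e)² = 6561.0076 → L = 81.0000 → L = 81
check at θ₃=135°: x = 73.9060 (printed 73.9060) ✓

r = 10, L = 81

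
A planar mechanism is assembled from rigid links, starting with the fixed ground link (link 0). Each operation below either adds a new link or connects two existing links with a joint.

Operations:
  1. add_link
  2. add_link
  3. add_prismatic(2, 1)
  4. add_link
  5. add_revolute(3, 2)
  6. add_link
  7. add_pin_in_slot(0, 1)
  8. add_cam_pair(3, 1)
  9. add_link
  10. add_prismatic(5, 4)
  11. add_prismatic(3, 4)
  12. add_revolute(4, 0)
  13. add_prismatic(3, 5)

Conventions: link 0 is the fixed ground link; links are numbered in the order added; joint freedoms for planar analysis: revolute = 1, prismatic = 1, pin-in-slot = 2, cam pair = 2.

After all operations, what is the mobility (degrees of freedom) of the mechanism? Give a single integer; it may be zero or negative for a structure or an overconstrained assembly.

(L,J1,J2)=(1,0,0); link0 fixed
link1: (2,0,0)
link2: (3,0,0)
P 2-1 [J1]: (3,1,0)
link3: (4,1,0)
R 3-2 [J1]: (4,2,0)
link4: (5,2,0)
PS 0-1 [J2]: (5,2,1)
C 3-1 [J2]: (5,2,2)
link5: (6,2,2)
P 5-4 [J1]: (6,3,2)
P 3-4 [J1]: (6,4,2)
R 4-0 [J1]: (6,5,2)
P 3-5 [J1]: (6,6,2)
Grübler: 3·5 − 2·6 − 2 = 1

M = 1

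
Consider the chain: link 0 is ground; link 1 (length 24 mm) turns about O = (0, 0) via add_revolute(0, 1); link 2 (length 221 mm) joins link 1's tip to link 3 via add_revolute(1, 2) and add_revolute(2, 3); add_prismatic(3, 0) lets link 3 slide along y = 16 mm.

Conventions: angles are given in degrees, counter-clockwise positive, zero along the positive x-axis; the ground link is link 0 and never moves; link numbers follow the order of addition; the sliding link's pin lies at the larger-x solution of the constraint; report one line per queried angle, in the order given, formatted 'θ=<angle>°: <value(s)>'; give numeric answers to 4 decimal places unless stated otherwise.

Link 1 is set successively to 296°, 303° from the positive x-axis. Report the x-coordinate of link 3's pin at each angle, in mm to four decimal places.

geometry: r = 24 mm, L = 221 mm, e = 16 mm
θ=296°: crank pin P = (r cos θ, r sin θ) = (10.520908, -21.571057)
θ=296°: h = r sin θ − e = -21.571057 − 16 = -37.571057
θ=296°: x = r cos θ + √(L² − h²) = 10.520908 + 217.782955 = 228.303863
θ=303°: crank pin P = (r cos θ, r sin θ) = (13.071337, -20.128094)
θ=303°: h = r sin θ − e = -20.128094 − 16 = -36.128094
θ=303°: x = r cos θ + √(L² − h²) = 13.071337 + 218.026973 = 231.098310

θ=296°: 228.3039
θ=303°: 231.0983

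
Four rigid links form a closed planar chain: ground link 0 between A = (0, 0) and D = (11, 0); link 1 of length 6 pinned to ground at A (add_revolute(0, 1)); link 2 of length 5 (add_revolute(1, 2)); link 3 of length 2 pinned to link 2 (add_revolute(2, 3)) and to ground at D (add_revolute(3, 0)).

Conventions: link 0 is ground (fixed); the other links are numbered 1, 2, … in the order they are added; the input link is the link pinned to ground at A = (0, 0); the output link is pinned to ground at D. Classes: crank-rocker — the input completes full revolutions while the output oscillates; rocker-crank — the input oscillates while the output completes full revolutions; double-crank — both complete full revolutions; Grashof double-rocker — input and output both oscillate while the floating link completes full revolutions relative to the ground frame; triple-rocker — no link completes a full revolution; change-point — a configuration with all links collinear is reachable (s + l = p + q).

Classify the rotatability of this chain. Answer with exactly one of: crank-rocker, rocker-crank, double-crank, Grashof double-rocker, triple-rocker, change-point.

lengths: ground=11, input=6, coupler=5, output=2
sorted: s=2 (shortest), l=11 (longest), p+q=11
s + l = 13 vs p + q = 11
s + l > p + q → non-Grashof → no link fully rotates → triple-rocker

triple-rocker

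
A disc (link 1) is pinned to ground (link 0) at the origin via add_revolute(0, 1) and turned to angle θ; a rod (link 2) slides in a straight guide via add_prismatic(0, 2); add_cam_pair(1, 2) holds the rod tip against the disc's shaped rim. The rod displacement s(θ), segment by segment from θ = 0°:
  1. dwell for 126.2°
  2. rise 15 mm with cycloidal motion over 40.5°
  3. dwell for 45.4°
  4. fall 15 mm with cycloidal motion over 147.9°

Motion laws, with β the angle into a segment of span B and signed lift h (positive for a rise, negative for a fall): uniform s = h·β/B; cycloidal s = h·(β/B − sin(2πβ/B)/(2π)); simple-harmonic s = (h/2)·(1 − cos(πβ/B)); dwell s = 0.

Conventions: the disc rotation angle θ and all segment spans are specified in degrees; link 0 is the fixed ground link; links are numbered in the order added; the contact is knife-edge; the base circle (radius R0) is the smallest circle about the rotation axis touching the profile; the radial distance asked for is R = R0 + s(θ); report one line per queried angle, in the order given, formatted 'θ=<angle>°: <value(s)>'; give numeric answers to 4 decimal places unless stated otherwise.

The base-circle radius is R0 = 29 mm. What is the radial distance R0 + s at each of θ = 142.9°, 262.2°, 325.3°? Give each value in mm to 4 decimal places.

segment 1 (0° to 126.2°, dwell): s unchanged at 0.0000
θ = 142.9° falls in segment 2 (126.2° to 166.7°, cycloidal, h = 15): β = 142.9 − 126.2 = 16.7°, B = 40.5°; Δs = 15·(0.4123 − sin(2π·0.4123)/(2π)) = 4.9358; s = 0.0000 + 4.9358 = 4.9358
segment 2 (126.2° to 166.7°, cycloidal, h = 15) is passed completely: s = 0.0000 + (15) = 15.0000
segment 3 (166.7° to 212.1°, dwell): s unchanged at 15.0000
θ = 262.2° falls in segment 4 (212.1° to 360°, cycloidal, h = -15): β = 262.2 − 212.1 = 50.1°, B = 147.9°; Δs = -15·(0.3387 − sin(2π·0.3387)/(2π)) = -3.0554; s = 15.0000 − 3.0554 = 11.9446
θ = 325.3° falls in segment 4 (212.1° to 360°, cycloidal, h = -15): β = 325.3 − 212.1 = 113.2°, B = 147.9°; Δs = -15·(0.7654 − sin(2π·0.7654)/(2π)) = -13.8569; s = 15.0000 − 13.8569 = 1.1431
θ=142.9°: R = R0 + s = 29 + 4.9358 = 33.9358
θ=262.2°: R = R0 + s = 29 + 11.9446 = 40.9446
θ=325.3°: R = R0 + s = 29 + 1.1431 = 30.1431

θ=142.9°: 33.9358
θ=262.2°: 40.9446
θ=325.3°: 30.1431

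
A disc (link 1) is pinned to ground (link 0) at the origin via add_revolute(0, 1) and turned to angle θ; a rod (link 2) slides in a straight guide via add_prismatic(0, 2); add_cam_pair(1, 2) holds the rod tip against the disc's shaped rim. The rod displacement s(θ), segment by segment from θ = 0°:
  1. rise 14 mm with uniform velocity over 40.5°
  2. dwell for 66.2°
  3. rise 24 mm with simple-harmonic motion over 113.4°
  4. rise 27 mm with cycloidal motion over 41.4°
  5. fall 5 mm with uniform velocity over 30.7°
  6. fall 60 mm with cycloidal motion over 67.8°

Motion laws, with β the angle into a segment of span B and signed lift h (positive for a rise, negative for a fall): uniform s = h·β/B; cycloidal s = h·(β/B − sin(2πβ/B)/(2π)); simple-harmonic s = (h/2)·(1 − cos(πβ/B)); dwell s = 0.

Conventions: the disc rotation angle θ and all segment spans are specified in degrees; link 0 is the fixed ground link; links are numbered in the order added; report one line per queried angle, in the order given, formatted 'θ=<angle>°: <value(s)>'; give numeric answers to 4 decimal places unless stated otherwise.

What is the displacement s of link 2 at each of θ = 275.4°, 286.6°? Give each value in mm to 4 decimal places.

segment 1 (0° to 40.5°, uniform, h = 14) is passed completely: s = 0.0000 + (14) = 14.0000
segment 2 (40.5° to 106.7°, dwell): s unchanged at 14.0000
segment 3 (106.7° to 220.1°, simple-harmonic, h = 24) is passed completely: s = 14.0000 + (24) = 38.0000
segment 4 (220.1° to 261.5°, cycloidal, h = 27) is passed completely: s = 38.0000 + (27) = 65.0000
θ = 275.4° falls in segment 5 (261.5° to 292.2°, uniform, h = -5): β = 275.4 − 261.5 = 13.9°, B = 30.7°; Δs = -5·13.9/30.7 = -2.2638; s = 65.0000 − 2.2638 = 62.7362
θ = 286.6° falls in segment 5 (261.5° to 292.2°, uniform, h = -5): β = 286.6 − 261.5 = 25.1°, B = 30.7°; Δs = -5·25.1/30.7 = -4.0879; s = 65.0000 − 4.0879 = 60.9121

θ=275.4°: 62.7362
θ=286.6°: 60.9121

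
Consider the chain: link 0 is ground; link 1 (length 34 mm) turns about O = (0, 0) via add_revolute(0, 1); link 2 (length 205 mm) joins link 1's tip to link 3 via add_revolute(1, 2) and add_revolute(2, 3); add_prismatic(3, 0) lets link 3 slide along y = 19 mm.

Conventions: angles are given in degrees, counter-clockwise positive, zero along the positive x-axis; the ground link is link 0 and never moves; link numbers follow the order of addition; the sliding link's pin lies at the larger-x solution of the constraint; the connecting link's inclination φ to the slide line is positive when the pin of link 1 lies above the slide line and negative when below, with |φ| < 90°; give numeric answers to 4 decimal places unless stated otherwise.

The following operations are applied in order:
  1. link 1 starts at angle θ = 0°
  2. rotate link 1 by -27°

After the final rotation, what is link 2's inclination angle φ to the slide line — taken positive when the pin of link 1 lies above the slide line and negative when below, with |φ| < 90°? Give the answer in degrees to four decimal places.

geometry: r = 34 mm, L = 205 mm, e = 19 mm; θ starts at 0°
rotate link 1 by -27°: θ ← 0° -27° = -27°
h = r sin θ − e = -15.435677 − 19 = -34.435677
sin φ = h / L = -34.435677 / 205 = -0.16797891
φ = arcsin(-0.16797891) = -9.670329°

-9.6703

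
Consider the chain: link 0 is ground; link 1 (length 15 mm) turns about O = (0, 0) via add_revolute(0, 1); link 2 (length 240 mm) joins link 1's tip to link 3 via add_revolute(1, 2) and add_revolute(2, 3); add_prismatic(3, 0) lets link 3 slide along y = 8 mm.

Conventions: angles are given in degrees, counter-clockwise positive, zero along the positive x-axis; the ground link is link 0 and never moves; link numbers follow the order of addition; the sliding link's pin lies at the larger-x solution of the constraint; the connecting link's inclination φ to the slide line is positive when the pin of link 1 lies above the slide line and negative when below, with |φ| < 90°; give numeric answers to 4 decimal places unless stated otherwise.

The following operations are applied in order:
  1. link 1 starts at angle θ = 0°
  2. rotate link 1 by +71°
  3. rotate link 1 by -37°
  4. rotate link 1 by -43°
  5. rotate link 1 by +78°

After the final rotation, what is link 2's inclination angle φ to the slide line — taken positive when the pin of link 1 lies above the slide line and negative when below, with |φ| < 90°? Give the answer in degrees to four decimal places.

geometry: r = 15 mm, L = 240 mm, e = 8 mm; θ starts at 0°
rotate link 1 by +71°: θ ← 0° +71° = 71°
rotate link 1 by -37°: θ ← 71° -37° = 34°
rotate link 1 by -43°: θ ← 34° -43° = -9°
rotate link 1 by +78°: θ ← -9° +78° = 69°
h = r sin θ − e = 14.003706 − 8 = 6.003706
sin φ = h / L = 6.003706 / 240 = 0.02501544
φ = arcsin(0.02501544) = 1.433429°

1.4334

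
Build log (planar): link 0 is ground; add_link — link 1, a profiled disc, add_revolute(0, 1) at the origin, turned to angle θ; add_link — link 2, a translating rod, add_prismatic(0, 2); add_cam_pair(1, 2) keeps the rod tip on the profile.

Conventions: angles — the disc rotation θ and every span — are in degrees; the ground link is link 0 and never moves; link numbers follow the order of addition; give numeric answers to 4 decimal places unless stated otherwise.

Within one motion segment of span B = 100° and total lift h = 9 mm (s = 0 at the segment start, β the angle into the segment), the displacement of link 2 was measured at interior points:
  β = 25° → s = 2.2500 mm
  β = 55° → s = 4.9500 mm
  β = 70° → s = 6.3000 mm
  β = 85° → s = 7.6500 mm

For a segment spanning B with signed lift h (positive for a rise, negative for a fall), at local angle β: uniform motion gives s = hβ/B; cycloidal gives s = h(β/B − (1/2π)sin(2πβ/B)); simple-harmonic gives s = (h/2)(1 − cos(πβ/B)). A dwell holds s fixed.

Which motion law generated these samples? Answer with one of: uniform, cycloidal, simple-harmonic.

candidates at β/B = r: uniform s = h·r (linear in β); cycloidal s = h·(r − sin(2πr)/(2π)); simple-harmonic s = (h/2)(1 − cos(πr))
β=25°: printed 2.2500 | uniform 2.2500, cycloidal 0.8176, simple-harmonic 1.3180
β=55°: printed 4.9500 | uniform 4.9500, cycloidal 5.3926, simple-harmonic 5.2040
β=70°: printed 6.3000 | uniform 6.3000, cycloidal 7.6623, simple-harmonic 7.1450
β=85°: printed 7.6500 | uniform 7.6500, cycloidal 8.8088, simple-harmonic 8.5095
only one law matches every sample → uniform

uniform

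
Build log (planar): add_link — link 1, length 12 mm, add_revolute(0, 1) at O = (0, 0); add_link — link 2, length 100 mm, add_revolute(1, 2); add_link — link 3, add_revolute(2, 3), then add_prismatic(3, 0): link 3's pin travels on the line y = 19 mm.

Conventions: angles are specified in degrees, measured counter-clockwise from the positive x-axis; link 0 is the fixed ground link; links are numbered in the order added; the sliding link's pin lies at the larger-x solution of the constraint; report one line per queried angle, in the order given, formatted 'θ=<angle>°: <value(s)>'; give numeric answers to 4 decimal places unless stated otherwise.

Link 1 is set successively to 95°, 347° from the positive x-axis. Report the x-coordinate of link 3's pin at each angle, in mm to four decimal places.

geometry: r = 12 mm, L = 100 mm, e = 19 mm
θ=95°: crank pin P = (r cos θ, r sin θ) = (-1.045869, 11.954336)
θ=95°: h = r sin θ − e = 11.954336 − 19 = -7.045664
θ=95°: x = r cos θ + √(L² − h²) = -1.045869 + 99.751484 = 98.705615
θ=347°: crank pin P = (r cos θ, r sin θ) = (11.692441, -2.699413)
θ=347°: h = r sin θ − e = -2.699413 − 19 = -21.699413
θ=347°: x = r cos θ + √(L² − h²) = 11.692441 + 97.617291 = 109.309732

θ=95°: 98.7056
θ=347°: 109.3097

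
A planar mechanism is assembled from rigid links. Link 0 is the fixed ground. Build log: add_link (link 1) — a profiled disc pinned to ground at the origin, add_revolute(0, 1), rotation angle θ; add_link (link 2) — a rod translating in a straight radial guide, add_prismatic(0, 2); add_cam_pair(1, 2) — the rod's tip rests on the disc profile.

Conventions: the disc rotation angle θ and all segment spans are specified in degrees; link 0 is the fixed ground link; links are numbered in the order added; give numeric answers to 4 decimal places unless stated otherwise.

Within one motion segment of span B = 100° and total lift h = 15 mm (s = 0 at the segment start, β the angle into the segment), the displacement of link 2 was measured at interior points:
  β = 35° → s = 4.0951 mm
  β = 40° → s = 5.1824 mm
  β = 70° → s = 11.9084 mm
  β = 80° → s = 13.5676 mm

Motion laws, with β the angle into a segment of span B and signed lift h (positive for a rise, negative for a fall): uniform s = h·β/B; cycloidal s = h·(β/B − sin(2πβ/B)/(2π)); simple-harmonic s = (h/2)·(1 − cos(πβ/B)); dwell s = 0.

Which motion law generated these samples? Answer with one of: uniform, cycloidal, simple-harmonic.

candidates at β/B = r: uniform s = h·r (linear in β); cycloidal s = h·(r − sin(2πr)/(2π)); simple-harmonic s = (h/2)(1 − cos(πr))
β=35°: printed 4.0951 | uniform 5.2500, cycloidal 3.3186, simple-harmonic 4.0951
β=40°: printed 5.1824 | uniform 6.0000, cycloidal 4.5968, simple-harmonic 5.1824
β=70°: printed 11.9084 | uniform 10.5000, cycloidal 12.7705, simple-harmonic 11.9084
β=80°: printed 13.5676 | uniform 12.0000, cycloidal 14.2705, simple-harmonic 13.5676
only one law matches every sample → simple-harmonic

simple-harmonic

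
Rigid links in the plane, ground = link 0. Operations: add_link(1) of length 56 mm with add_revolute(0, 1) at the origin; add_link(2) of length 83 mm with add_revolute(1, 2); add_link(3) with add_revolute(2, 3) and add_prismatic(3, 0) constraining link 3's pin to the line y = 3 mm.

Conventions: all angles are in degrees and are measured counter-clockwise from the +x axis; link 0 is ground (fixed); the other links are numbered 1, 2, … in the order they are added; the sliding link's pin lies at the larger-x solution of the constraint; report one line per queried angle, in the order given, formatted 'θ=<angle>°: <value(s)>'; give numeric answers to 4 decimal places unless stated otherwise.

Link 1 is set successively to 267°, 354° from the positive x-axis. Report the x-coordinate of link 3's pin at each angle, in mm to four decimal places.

geometry: r = 56 mm, L = 83 mm, e = 3 mm
θ=267°: crank pin P = (r cos θ, r sin θ) = (-2.930814, -55.923254)
θ=267°: h = r sin θ − e = -55.923254 − 3 = -58.923254
θ=267°: x = r cos θ + √(L² − h²) = -2.930814 + 58.455540 = 55.524726
θ=354°: crank pin P = (r cos θ, r sin θ) = (55.693226, -5.853594)
θ=354°: h = r sin θ − e = -5.853594 − 3 = -8.853594
θ=354°: x = r cos θ + √(L² − h²) = 55.693226 + 82.526443 = 138.219670

θ=267°: 55.5247
θ=354°: 138.2197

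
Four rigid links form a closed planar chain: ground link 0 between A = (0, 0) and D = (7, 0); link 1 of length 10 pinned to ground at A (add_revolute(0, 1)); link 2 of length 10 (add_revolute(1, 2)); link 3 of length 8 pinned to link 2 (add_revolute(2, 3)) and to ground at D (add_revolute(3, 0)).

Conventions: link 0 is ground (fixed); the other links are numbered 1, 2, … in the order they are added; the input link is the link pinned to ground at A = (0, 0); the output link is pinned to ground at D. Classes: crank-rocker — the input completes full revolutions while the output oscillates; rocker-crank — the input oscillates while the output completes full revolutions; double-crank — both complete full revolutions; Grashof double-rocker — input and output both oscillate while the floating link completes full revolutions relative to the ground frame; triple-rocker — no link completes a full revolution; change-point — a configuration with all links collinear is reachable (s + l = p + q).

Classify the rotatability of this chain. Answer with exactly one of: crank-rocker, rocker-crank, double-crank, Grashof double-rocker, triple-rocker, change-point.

lengths: ground=7, input=10, coupler=10, output=8
sorted: s=7 (shortest), l=10 (longest), p+q=18
s + l = 17 vs p + q = 18
s + l < p + q (Grashof) with shortest = ground link → double-crank

double-crank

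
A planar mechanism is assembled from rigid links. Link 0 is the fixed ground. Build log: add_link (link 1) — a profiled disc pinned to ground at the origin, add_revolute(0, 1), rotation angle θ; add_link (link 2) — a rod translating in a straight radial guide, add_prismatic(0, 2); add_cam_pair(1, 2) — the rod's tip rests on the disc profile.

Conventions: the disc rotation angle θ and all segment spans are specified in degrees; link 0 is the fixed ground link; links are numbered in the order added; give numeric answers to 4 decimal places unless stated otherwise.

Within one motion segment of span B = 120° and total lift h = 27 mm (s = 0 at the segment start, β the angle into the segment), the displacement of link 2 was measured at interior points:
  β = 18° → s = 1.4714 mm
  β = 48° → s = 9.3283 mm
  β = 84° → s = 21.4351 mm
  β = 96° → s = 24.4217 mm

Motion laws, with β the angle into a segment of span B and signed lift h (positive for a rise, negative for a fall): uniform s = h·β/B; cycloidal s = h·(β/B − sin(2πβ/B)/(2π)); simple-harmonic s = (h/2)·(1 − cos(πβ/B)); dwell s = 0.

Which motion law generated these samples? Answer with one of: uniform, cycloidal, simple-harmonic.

candidates at β/B = r: uniform s = h·r (linear in β); cycloidal s = h·(r − sin(2πr)/(2π)); simple-harmonic s = (h/2)(1 − cos(πr))
β=18°: printed 1.4714 | uniform 4.0500, cycloidal 0.5735, simple-harmonic 1.4714
β=48°: printed 9.3283 | uniform 10.8000, cycloidal 8.2742, simple-harmonic 9.3283
β=84°: printed 21.4351 | uniform 18.9000, cycloidal 22.9869, simple-harmonic 21.4351
β=96°: printed 24.4217 | uniform 21.6000, cycloidal 25.6869, simple-harmonic 24.4217
only one law matches every sample → simple-harmonic

simple-harmonic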